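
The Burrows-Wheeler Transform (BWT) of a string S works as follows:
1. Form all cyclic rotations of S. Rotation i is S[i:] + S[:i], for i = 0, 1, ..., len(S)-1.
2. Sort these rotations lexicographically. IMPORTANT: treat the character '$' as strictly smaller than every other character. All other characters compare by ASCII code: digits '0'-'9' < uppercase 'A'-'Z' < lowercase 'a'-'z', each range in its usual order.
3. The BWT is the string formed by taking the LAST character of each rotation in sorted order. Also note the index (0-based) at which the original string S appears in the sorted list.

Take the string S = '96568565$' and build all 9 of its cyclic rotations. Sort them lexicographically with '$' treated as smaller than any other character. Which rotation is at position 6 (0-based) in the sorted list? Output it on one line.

Answer: 68565$965

Derivation:
All 9 rotations (rotation i = S[i:]+S[:i]):
  rot[0] = 96568565$
  rot[1] = 6568565$9
  rot[2] = 568565$96
  rot[3] = 68565$965
  rot[4] = 8565$9656
  rot[5] = 565$96568
  rot[6] = 65$965685
  rot[7] = 5$9656856
  rot[8] = $96568565
Sorted (with $ < everything):
  sorted[0] = $96568565
  sorted[1] = 5$9656856
  sorted[2] = 565$96568
  sorted[3] = 568565$96
  sorted[4] = 65$965685
  sorted[5] = 6568565$9
  sorted[6] = 68565$965
  sorted[7] = 8565$9656
  sorted[8] = 96568565$
sorted[6] = 68565$965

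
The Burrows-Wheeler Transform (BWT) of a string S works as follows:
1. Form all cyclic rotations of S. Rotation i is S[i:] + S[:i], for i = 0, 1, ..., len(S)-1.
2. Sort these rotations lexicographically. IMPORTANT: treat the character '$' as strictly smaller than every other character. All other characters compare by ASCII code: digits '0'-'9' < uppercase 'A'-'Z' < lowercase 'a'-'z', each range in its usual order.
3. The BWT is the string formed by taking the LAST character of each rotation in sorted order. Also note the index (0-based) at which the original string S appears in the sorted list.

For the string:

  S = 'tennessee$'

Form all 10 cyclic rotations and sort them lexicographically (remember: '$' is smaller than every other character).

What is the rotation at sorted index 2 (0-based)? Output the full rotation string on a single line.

All 10 rotations (rotation i = S[i:]+S[:i]):
  rot[0] = tennessee$
  rot[1] = ennessee$t
  rot[2] = nnessee$te
  rot[3] = nessee$ten
  rot[4] = essee$tenn
  rot[5] = ssee$tenne
  rot[6] = see$tennes
  rot[7] = ee$tenness
  rot[8] = e$tennesse
  rot[9] = $tennessee
Sorted (with $ < everything):
  sorted[0] = $tennessee
  sorted[1] = e$tennesse
  sorted[2] = ee$tenness
  sorted[3] = ennessee$t
  sorted[4] = essee$tenn
  sorted[5] = nessee$ten
  sorted[6] = nnessee$te
  sorted[7] = see$tennes
  sorted[8] = ssee$tenne
  sorted[9] = tennessee$
sorted[2] = ee$tenness

Answer: ee$tenness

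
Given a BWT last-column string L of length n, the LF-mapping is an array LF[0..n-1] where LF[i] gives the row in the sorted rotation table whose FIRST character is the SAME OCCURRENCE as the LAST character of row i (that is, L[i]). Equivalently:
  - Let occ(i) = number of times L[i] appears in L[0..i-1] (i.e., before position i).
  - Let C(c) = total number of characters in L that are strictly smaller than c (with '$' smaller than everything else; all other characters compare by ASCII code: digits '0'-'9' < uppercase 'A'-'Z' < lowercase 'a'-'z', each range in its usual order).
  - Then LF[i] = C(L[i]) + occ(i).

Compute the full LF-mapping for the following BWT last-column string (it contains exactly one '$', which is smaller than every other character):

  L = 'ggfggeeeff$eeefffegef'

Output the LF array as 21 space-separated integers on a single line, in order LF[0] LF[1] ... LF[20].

Answer: 16 17 9 18 19 1 2 3 10 11 0 4 5 6 12 13 14 7 20 8 15

Derivation:
Char counts: '$':1, 'e':8, 'f':7, 'g':5
C (first-col start): C('$')=0, C('e')=1, C('f')=9, C('g')=16
L[0]='g': occ=0, LF[0]=C('g')+0=16+0=16
L[1]='g': occ=1, LF[1]=C('g')+1=16+1=17
L[2]='f': occ=0, LF[2]=C('f')+0=9+0=9
L[3]='g': occ=2, LF[3]=C('g')+2=16+2=18
L[4]='g': occ=3, LF[4]=C('g')+3=16+3=19
L[5]='e': occ=0, LF[5]=C('e')+0=1+0=1
L[6]='e': occ=1, LF[6]=C('e')+1=1+1=2
L[7]='e': occ=2, LF[7]=C('e')+2=1+2=3
L[8]='f': occ=1, LF[8]=C('f')+1=9+1=10
L[9]='f': occ=2, LF[9]=C('f')+2=9+2=11
L[10]='$': occ=0, LF[10]=C('$')+0=0+0=0
L[11]='e': occ=3, LF[11]=C('e')+3=1+3=4
L[12]='e': occ=4, LF[12]=C('e')+4=1+4=5
L[13]='e': occ=5, LF[13]=C('e')+5=1+5=6
L[14]='f': occ=3, LF[14]=C('f')+3=9+3=12
L[15]='f': occ=4, LF[15]=C('f')+4=9+4=13
L[16]='f': occ=5, LF[16]=C('f')+5=9+5=14
L[17]='e': occ=6, LF[17]=C('e')+6=1+6=7
L[18]='g': occ=4, LF[18]=C('g')+4=16+4=20
L[19]='e': occ=7, LF[19]=C('e')+7=1+7=8
L[20]='f': occ=6, LF[20]=C('f')+6=9+6=15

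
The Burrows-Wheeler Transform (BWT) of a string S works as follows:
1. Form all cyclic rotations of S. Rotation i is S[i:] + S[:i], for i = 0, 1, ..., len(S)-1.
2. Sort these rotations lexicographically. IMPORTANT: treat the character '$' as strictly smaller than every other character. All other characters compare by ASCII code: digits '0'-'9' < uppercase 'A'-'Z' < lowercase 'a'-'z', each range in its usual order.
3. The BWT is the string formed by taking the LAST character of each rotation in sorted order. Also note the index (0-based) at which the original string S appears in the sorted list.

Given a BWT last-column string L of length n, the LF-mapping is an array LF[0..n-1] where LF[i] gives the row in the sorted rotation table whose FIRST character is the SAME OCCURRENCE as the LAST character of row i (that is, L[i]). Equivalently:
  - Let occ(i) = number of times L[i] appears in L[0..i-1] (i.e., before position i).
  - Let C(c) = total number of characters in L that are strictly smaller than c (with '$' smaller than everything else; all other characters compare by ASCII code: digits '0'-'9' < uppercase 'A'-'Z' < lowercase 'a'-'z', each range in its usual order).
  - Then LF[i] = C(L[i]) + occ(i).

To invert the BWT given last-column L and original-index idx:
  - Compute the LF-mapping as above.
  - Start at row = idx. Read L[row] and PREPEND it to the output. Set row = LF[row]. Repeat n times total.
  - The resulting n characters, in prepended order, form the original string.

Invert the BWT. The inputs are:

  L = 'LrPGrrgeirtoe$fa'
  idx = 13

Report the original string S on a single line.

Answer: refrigeratorGPL$

Derivation:
LF mapping: 2 11 3 1 12 13 8 5 9 14 15 10 6 0 7 4
Walk LF starting at row 13, prepending L[row]:
  step 1: row=13, L[13]='$', prepend. Next row=LF[13]=0
  step 2: row=0, L[0]='L', prepend. Next row=LF[0]=2
  step 3: row=2, L[2]='P', prepend. Next row=LF[2]=3
  step 4: row=3, L[3]='G', prepend. Next row=LF[3]=1
  step 5: row=1, L[1]='r', prepend. Next row=LF[1]=11
  step 6: row=11, L[11]='o', prepend. Next row=LF[11]=10
  step 7: row=10, L[10]='t', prepend. Next row=LF[10]=15
  step 8: row=15, L[15]='a', prepend. Next row=LF[15]=4
  step 9: row=4, L[4]='r', prepend. Next row=LF[4]=12
  step 10: row=12, L[12]='e', prepend. Next row=LF[12]=6
  step 11: row=6, L[6]='g', prepend. Next row=LF[6]=8
  step 12: row=8, L[8]='i', prepend. Next row=LF[8]=9
  step 13: row=9, L[9]='r', prepend. Next row=LF[9]=14
  step 14: row=14, L[14]='f', prepend. Next row=LF[14]=7
  step 15: row=7, L[7]='e', prepend. Next row=LF[7]=5
  step 16: row=5, L[5]='r', prepend. Next row=LF[5]=13
Reversed output: refrigeratorGPL$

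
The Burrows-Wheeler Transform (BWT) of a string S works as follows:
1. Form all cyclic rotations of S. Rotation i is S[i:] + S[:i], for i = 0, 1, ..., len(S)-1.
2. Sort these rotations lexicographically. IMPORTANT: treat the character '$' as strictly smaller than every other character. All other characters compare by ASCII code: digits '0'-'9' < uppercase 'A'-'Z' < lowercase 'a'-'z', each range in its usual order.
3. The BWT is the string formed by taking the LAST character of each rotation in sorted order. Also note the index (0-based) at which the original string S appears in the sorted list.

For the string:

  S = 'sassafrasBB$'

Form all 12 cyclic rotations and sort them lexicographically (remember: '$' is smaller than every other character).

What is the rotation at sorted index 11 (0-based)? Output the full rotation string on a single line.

All 12 rotations (rotation i = S[i:]+S[:i]):
  rot[0] = sassafrasBB$
  rot[1] = assafrasBB$s
  rot[2] = ssafrasBB$sa
  rot[3] = safrasBB$sas
  rot[4] = afrasBB$sass
  rot[5] = frasBB$sassa
  rot[6] = rasBB$sassaf
  rot[7] = asBB$sassafr
  rot[8] = sBB$sassafra
  rot[9] = BB$sassafras
  rot[10] = B$sassafrasB
  rot[11] = $sassafrasBB
Sorted (with $ < everything):
  sorted[0] = $sassafrasBB
  sorted[1] = B$sassafrasB
  sorted[2] = BB$sassafras
  sorted[3] = afrasBB$sass
  sorted[4] = asBB$sassafr
  sorted[5] = assafrasBB$s
  sorted[6] = frasBB$sassa
  sorted[7] = rasBB$sassaf
  sorted[8] = sBB$sassafra
  sorted[9] = safrasBB$sas
  sorted[10] = sassafrasBB$
  sorted[11] = ssafrasBB$sa
sorted[11] = ssafrasBB$sa

Answer: ssafrasBB$sa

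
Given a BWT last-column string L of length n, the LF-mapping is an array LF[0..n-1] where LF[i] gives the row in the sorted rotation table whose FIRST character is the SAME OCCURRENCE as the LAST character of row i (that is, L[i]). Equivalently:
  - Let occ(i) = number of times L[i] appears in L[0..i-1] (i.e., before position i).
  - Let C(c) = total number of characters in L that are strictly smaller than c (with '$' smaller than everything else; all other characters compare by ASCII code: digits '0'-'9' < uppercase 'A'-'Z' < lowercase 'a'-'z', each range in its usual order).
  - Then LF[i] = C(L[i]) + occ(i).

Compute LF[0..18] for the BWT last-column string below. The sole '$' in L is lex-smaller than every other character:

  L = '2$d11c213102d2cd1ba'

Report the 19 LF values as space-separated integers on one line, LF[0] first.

Answer: 7 0 16 2 3 14 8 4 11 5 1 9 17 10 15 18 6 13 12

Derivation:
Char counts: '$':1, '0':1, '1':5, '2':4, '3':1, 'a':1, 'b':1, 'c':2, 'd':3
C (first-col start): C('$')=0, C('0')=1, C('1')=2, C('2')=7, C('3')=11, C('a')=12, C('b')=13, C('c')=14, C('d')=16
L[0]='2': occ=0, LF[0]=C('2')+0=7+0=7
L[1]='$': occ=0, LF[1]=C('$')+0=0+0=0
L[2]='d': occ=0, LF[2]=C('d')+0=16+0=16
L[3]='1': occ=0, LF[3]=C('1')+0=2+0=2
L[4]='1': occ=1, LF[4]=C('1')+1=2+1=3
L[5]='c': occ=0, LF[5]=C('c')+0=14+0=14
L[6]='2': occ=1, LF[6]=C('2')+1=7+1=8
L[7]='1': occ=2, LF[7]=C('1')+2=2+2=4
L[8]='3': occ=0, LF[8]=C('3')+0=11+0=11
L[9]='1': occ=3, LF[9]=C('1')+3=2+3=5
L[10]='0': occ=0, LF[10]=C('0')+0=1+0=1
L[11]='2': occ=2, LF[11]=C('2')+2=7+2=9
L[12]='d': occ=1, LF[12]=C('d')+1=16+1=17
L[13]='2': occ=3, LF[13]=C('2')+3=7+3=10
L[14]='c': occ=1, LF[14]=C('c')+1=14+1=15
L[15]='d': occ=2, LF[15]=C('d')+2=16+2=18
L[16]='1': occ=4, LF[16]=C('1')+4=2+4=6
L[17]='b': occ=0, LF[17]=C('b')+0=13+0=13
L[18]='a': occ=0, LF[18]=C('a')+0=12+0=12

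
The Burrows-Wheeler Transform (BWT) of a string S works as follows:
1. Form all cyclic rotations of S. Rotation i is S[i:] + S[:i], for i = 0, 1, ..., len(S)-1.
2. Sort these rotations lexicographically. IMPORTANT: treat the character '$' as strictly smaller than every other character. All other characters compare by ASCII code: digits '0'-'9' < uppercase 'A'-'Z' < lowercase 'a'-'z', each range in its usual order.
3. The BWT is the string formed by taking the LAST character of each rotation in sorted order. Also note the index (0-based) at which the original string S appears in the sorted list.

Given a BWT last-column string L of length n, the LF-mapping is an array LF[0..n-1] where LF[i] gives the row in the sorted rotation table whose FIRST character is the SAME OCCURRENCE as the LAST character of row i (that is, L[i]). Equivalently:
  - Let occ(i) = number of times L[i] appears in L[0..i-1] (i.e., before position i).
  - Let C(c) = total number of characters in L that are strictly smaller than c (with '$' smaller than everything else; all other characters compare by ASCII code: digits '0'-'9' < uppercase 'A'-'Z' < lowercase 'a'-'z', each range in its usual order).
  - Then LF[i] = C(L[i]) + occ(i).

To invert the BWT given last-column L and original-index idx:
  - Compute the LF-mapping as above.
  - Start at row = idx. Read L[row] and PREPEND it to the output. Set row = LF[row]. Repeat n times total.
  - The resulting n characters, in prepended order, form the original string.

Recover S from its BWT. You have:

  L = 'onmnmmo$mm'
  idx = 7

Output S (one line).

Answer: nmmonmmmo$

Derivation:
LF mapping: 8 6 1 7 2 3 9 0 4 5
Walk LF starting at row 7, prepending L[row]:
  step 1: row=7, L[7]='$', prepend. Next row=LF[7]=0
  step 2: row=0, L[0]='o', prepend. Next row=LF[0]=8
  step 3: row=8, L[8]='m', prepend. Next row=LF[8]=4
  step 4: row=4, L[4]='m', prepend. Next row=LF[4]=2
  step 5: row=2, L[2]='m', prepend. Next row=LF[2]=1
  step 6: row=1, L[1]='n', prepend. Next row=LF[1]=6
  step 7: row=6, L[6]='o', prepend. Next row=LF[6]=9
  step 8: row=9, L[9]='m', prepend. Next row=LF[9]=5
  step 9: row=5, L[5]='m', prepend. Next row=LF[5]=3
  step 10: row=3, L[3]='n', prepend. Next row=LF[3]=7
Reversed output: nmmonmmmo$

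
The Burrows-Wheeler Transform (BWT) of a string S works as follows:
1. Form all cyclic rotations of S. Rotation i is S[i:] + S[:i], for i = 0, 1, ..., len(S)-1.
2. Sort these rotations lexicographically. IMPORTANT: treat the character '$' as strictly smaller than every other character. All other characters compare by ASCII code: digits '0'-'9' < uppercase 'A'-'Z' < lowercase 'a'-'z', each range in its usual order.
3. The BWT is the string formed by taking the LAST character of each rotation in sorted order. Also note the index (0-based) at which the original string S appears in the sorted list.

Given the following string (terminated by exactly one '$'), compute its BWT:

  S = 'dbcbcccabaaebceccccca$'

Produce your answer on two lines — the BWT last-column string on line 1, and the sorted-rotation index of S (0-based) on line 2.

Answer: acbcaadceccbcccbceb$ac
19

Derivation:
All 22 rotations (rotation i = S[i:]+S[:i]):
  rot[0] = dbcbcccabaaebceccccca$
  rot[1] = bcbcccabaaebceccccca$d
  rot[2] = cbcccabaaebceccccca$db
  rot[3] = bcccabaaebceccccca$dbc
  rot[4] = cccabaaebceccccca$dbcb
  rot[5] = ccabaaebceccccca$dbcbc
  rot[6] = cabaaebceccccca$dbcbcc
  rot[7] = abaaebceccccca$dbcbccc
  rot[8] = baaebceccccca$dbcbccca
  rot[9] = aaebceccccca$dbcbcccab
  rot[10] = aebceccccca$dbcbcccaba
  rot[11] = ebceccccca$dbcbcccabaa
  rot[12] = bceccccca$dbcbcccabaae
  rot[13] = ceccccca$dbcbcccabaaeb
  rot[14] = eccccca$dbcbcccabaaebc
  rot[15] = ccccca$dbcbcccabaaebce
  rot[16] = cccca$dbcbcccabaaebcec
  rot[17] = ccca$dbcbcccabaaebcecc
  rot[18] = cca$dbcbcccabaaebceccc
  rot[19] = ca$dbcbcccabaaebcecccc
  rot[20] = a$dbcbcccabaaebceccccc
  rot[21] = $dbcbcccabaaebceccccca
Sorted (with $ < everything):
  sorted[0] = $dbcbcccabaaebceccccca  (last char: 'a')
  sorted[1] = a$dbcbcccabaaebceccccc  (last char: 'c')
  sorted[2] = aaebceccccca$dbcbcccab  (last char: 'b')
  sorted[3] = abaaebceccccca$dbcbccc  (last char: 'c')
  sorted[4] = aebceccccca$dbcbcccaba  (last char: 'a')
  sorted[5] = baaebceccccca$dbcbccca  (last char: 'a')
  sorted[6] = bcbcccabaaebceccccca$d  (last char: 'd')
  sorted[7] = bcccabaaebceccccca$dbc  (last char: 'c')
  sorted[8] = bceccccca$dbcbcccabaae  (last char: 'e')
  sorted[9] = ca$dbcbcccabaaebcecccc  (last char: 'c')
  sorted[10] = cabaaebceccccca$dbcbcc  (last char: 'c')
  sorted[11] = cbcccabaaebceccccca$db  (last char: 'b')
  sorted[12] = cca$dbcbcccabaaebceccc  (last char: 'c')
  sorted[13] = ccabaaebceccccca$dbcbc  (last char: 'c')
  sorted[14] = ccca$dbcbcccabaaebcecc  (last char: 'c')
  sorted[15] = cccabaaebceccccca$dbcb  (last char: 'b')
  sorted[16] = cccca$dbcbcccabaaebcec  (last char: 'c')
  sorted[17] = ccccca$dbcbcccabaaebce  (last char: 'e')
  sorted[18] = ceccccca$dbcbcccabaaeb  (last char: 'b')
  sorted[19] = dbcbcccabaaebceccccca$  (last char: '$')
  sorted[20] = ebceccccca$dbcbcccabaa  (last char: 'a')
  sorted[21] = eccccca$dbcbcccabaaebc  (last char: 'c')
Last column: acbcaadceccbcccbceb$ac
Original string S is at sorted index 19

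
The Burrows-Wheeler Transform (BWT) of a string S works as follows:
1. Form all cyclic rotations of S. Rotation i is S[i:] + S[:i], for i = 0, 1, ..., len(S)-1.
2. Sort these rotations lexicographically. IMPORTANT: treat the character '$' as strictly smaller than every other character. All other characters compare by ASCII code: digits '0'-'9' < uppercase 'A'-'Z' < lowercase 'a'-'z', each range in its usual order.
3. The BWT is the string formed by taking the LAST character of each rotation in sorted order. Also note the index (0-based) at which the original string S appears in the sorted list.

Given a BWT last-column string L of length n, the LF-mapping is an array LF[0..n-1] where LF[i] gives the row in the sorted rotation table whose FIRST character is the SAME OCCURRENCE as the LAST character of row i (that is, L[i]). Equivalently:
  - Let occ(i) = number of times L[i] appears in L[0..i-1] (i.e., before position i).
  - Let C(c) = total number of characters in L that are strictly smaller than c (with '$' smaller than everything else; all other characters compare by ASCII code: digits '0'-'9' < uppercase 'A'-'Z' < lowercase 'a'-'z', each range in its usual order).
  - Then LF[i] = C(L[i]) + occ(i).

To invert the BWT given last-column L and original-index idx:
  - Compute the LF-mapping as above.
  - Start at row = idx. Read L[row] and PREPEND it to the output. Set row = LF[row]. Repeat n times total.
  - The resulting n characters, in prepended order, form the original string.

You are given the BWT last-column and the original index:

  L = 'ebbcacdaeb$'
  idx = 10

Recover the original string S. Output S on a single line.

LF mapping: 9 3 4 6 1 7 8 2 10 5 0
Walk LF starting at row 10, prepending L[row]:
  step 1: row=10, L[10]='$', prepend. Next row=LF[10]=0
  step 2: row=0, L[0]='e', prepend. Next row=LF[0]=9
  step 3: row=9, L[9]='b', prepend. Next row=LF[9]=5
  step 4: row=5, L[5]='c', prepend. Next row=LF[5]=7
  step 5: row=7, L[7]='a', prepend. Next row=LF[7]=2
  step 6: row=2, L[2]='b', prepend. Next row=LF[2]=4
  step 7: row=4, L[4]='a', prepend. Next row=LF[4]=1
  step 8: row=1, L[1]='b', prepend. Next row=LF[1]=3
  step 9: row=3, L[3]='c', prepend. Next row=LF[3]=6
  step 10: row=6, L[6]='d', prepend. Next row=LF[6]=8
  step 11: row=8, L[8]='e', prepend. Next row=LF[8]=10
Reversed output: edcbabacbe$

Answer: edcbabacbe$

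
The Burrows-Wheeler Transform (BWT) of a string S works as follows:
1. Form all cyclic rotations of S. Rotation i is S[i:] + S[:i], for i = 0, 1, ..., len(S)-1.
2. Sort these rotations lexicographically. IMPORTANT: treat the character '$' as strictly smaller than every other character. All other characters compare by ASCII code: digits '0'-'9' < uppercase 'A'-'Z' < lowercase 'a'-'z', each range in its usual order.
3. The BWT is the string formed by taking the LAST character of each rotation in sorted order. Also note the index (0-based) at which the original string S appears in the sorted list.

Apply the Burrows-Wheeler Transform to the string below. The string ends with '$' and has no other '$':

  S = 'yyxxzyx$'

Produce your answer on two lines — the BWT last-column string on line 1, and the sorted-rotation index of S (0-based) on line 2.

All 8 rotations (rotation i = S[i:]+S[:i]):
  rot[0] = yyxxzyx$
  rot[1] = yxxzyx$y
  rot[2] = xxzyx$yy
  rot[3] = xzyx$yyx
  rot[4] = zyx$yyxx
  rot[5] = yx$yyxxz
  rot[6] = x$yyxxzy
  rot[7] = $yyxxzyx
Sorted (with $ < everything):
  sorted[0] = $yyxxzyx  (last char: 'x')
  sorted[1] = x$yyxxzy  (last char: 'y')
  sorted[2] = xxzyx$yy  (last char: 'y')
  sorted[3] = xzyx$yyx  (last char: 'x')
  sorted[4] = yx$yyxxz  (last char: 'z')
  sorted[5] = yxxzyx$y  (last char: 'y')
  sorted[6] = yyxxzyx$  (last char: '$')
  sorted[7] = zyx$yyxx  (last char: 'x')
Last column: xyyxzy$x
Original string S is at sorted index 6

Answer: xyyxzy$x
6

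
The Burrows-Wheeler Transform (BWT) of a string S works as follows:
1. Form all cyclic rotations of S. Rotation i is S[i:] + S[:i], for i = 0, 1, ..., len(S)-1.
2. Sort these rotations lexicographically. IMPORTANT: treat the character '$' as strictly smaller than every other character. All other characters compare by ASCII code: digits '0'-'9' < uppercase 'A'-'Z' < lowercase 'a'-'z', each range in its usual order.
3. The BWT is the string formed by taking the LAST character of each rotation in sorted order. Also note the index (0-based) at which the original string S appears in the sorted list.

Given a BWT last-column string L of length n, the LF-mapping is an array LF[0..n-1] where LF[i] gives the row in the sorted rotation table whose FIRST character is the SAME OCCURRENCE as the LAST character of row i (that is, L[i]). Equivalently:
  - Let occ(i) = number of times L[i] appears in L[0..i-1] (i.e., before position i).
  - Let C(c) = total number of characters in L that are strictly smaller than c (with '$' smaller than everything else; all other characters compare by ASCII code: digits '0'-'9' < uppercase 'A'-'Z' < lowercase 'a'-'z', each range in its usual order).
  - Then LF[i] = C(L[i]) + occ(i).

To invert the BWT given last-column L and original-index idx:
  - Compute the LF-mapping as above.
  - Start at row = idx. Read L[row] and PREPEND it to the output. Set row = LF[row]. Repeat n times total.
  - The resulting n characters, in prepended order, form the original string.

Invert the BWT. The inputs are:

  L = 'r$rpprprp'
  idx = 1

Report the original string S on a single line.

LF mapping: 5 0 6 1 2 7 3 8 4
Walk LF starting at row 1, prepending L[row]:
  step 1: row=1, L[1]='$', prepend. Next row=LF[1]=0
  step 2: row=0, L[0]='r', prepend. Next row=LF[0]=5
  step 3: row=5, L[5]='r', prepend. Next row=LF[5]=7
  step 4: row=7, L[7]='r', prepend. Next row=LF[7]=8
  step 5: row=8, L[8]='p', prepend. Next row=LF[8]=4
  step 6: row=4, L[4]='p', prepend. Next row=LF[4]=2
  step 7: row=2, L[2]='r', prepend. Next row=LF[2]=6
  step 8: row=6, L[6]='p', prepend. Next row=LF[6]=3
  step 9: row=3, L[3]='p', prepend. Next row=LF[3]=1
Reversed output: pprpprrr$

Answer: pprpprrr$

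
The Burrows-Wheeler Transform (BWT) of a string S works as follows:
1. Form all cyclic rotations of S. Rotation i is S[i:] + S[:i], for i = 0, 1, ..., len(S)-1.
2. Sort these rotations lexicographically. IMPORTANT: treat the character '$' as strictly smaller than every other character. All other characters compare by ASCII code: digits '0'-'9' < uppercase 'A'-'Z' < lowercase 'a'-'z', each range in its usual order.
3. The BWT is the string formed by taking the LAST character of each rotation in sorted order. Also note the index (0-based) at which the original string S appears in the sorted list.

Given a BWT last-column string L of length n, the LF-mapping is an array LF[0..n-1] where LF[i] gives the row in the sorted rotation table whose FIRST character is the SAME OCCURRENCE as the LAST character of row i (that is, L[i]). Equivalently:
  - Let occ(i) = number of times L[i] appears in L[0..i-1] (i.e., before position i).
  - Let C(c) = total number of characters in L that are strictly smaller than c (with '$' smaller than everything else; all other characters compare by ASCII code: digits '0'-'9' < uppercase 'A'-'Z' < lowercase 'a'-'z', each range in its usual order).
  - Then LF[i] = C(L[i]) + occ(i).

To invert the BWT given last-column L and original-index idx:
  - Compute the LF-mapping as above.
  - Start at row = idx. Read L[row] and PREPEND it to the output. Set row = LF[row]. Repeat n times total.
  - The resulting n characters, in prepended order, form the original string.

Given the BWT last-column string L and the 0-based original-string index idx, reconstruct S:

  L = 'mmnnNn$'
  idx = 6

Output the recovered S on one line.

Answer: nnmNnm$

Derivation:
LF mapping: 2 3 4 5 1 6 0
Walk LF starting at row 6, prepending L[row]:
  step 1: row=6, L[6]='$', prepend. Next row=LF[6]=0
  step 2: row=0, L[0]='m', prepend. Next row=LF[0]=2
  step 3: row=2, L[2]='n', prepend. Next row=LF[2]=4
  step 4: row=4, L[4]='N', prepend. Next row=LF[4]=1
  step 5: row=1, L[1]='m', prepend. Next row=LF[1]=3
  step 6: row=3, L[3]='n', prepend. Next row=LF[3]=5
  step 7: row=5, L[5]='n', prepend. Next row=LF[5]=6
Reversed output: nnmNnm$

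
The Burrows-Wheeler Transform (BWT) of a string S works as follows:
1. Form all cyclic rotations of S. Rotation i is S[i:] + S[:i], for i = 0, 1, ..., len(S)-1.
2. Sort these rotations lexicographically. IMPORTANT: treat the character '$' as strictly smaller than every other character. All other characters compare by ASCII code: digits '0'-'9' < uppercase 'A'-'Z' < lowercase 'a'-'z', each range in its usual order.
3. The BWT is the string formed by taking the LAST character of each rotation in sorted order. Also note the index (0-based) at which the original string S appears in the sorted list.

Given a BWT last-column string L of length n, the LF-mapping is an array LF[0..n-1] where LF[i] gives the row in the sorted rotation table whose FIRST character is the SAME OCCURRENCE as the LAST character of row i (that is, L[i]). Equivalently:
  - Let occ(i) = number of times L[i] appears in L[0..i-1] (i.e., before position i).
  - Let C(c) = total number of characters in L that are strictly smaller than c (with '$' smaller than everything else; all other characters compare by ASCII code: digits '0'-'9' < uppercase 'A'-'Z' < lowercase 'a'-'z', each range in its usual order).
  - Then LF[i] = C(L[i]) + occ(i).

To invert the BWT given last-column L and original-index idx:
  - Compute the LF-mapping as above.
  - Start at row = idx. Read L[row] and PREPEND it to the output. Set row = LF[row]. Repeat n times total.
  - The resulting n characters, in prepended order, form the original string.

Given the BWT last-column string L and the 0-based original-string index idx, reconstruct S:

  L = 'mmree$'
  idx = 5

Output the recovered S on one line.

Answer: remem$

Derivation:
LF mapping: 3 4 5 1 2 0
Walk LF starting at row 5, prepending L[row]:
  step 1: row=5, L[5]='$', prepend. Next row=LF[5]=0
  step 2: row=0, L[0]='m', prepend. Next row=LF[0]=3
  step 3: row=3, L[3]='e', prepend. Next row=LF[3]=1
  step 4: row=1, L[1]='m', prepend. Next row=LF[1]=4
  step 5: row=4, L[4]='e', prepend. Next row=LF[4]=2
  step 6: row=2, L[2]='r', prepend. Next row=LF[2]=5
Reversed output: remem$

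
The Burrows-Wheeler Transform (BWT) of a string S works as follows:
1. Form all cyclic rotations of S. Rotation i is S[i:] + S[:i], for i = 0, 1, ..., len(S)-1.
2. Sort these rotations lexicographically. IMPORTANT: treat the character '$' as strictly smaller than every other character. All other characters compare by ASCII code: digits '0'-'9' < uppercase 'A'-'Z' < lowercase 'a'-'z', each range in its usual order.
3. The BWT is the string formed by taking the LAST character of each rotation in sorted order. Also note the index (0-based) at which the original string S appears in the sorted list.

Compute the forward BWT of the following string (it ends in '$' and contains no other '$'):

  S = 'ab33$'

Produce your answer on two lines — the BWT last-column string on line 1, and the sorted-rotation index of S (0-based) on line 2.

Answer: 33b$a
3

Derivation:
All 5 rotations (rotation i = S[i:]+S[:i]):
  rot[0] = ab33$
  rot[1] = b33$a
  rot[2] = 33$ab
  rot[3] = 3$ab3
  rot[4] = $ab33
Sorted (with $ < everything):
  sorted[0] = $ab33  (last char: '3')
  sorted[1] = 3$ab3  (last char: '3')
  sorted[2] = 33$ab  (last char: 'b')
  sorted[3] = ab33$  (last char: '$')
  sorted[4] = b33$a  (last char: 'a')
Last column: 33b$a
Original string S is at sorted index 3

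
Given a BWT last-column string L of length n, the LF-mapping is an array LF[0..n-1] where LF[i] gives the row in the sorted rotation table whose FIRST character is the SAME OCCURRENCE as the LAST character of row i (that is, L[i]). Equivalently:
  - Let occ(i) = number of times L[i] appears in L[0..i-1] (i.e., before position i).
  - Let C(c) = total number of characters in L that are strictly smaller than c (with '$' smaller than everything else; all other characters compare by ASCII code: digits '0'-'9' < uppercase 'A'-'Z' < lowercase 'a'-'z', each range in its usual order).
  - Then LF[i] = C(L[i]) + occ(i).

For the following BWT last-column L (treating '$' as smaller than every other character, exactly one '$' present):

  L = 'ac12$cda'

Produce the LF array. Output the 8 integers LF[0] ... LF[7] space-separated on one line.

Answer: 3 5 1 2 0 6 7 4

Derivation:
Char counts: '$':1, '1':1, '2':1, 'a':2, 'c':2, 'd':1
C (first-col start): C('$')=0, C('1')=1, C('2')=2, C('a')=3, C('c')=5, C('d')=7
L[0]='a': occ=0, LF[0]=C('a')+0=3+0=3
L[1]='c': occ=0, LF[1]=C('c')+0=5+0=5
L[2]='1': occ=0, LF[2]=C('1')+0=1+0=1
L[3]='2': occ=0, LF[3]=C('2')+0=2+0=2
L[4]='$': occ=0, LF[4]=C('$')+0=0+0=0
L[5]='c': occ=1, LF[5]=C('c')+1=5+1=6
L[6]='d': occ=0, LF[6]=C('d')+0=7+0=7
L[7]='a': occ=1, LF[7]=C('a')+1=3+1=4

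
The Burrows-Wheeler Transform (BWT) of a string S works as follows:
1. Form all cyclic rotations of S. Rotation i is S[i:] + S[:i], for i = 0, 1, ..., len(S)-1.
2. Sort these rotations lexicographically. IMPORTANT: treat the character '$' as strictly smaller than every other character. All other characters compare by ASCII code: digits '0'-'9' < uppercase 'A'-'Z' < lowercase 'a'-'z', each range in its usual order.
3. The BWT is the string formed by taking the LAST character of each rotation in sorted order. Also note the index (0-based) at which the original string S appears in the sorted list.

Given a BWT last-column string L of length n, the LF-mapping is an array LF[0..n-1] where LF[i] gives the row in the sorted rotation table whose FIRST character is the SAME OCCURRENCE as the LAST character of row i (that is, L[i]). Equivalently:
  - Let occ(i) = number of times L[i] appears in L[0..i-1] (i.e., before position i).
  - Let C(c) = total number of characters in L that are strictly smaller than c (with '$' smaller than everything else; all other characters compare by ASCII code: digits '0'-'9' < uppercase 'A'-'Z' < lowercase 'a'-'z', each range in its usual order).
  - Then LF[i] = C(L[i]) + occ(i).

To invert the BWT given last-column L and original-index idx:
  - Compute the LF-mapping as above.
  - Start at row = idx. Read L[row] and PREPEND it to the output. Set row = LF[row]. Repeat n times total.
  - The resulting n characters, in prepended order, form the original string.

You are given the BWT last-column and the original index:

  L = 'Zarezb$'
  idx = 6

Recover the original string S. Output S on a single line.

LF mapping: 1 2 5 4 6 3 0
Walk LF starting at row 6, prepending L[row]:
  step 1: row=6, L[6]='$', prepend. Next row=LF[6]=0
  step 2: row=0, L[0]='Z', prepend. Next row=LF[0]=1
  step 3: row=1, L[1]='a', prepend. Next row=LF[1]=2
  step 4: row=2, L[2]='r', prepend. Next row=LF[2]=5
  step 5: row=5, L[5]='b', prepend. Next row=LF[5]=3
  step 6: row=3, L[3]='e', prepend. Next row=LF[3]=4
  step 7: row=4, L[4]='z', prepend. Next row=LF[4]=6
Reversed output: zebraZ$

Answer: zebraZ$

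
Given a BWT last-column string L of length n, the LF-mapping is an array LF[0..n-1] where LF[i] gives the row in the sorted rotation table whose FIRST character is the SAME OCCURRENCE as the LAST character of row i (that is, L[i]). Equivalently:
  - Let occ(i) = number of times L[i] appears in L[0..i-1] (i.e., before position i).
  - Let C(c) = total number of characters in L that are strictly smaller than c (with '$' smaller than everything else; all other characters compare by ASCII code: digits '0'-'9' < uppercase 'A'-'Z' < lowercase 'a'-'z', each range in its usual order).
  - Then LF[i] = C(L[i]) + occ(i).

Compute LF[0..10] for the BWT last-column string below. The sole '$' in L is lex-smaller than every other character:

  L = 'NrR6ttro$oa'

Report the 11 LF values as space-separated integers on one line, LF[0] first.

Char counts: '$':1, '6':1, 'N':1, 'R':1, 'a':1, 'o':2, 'r':2, 't':2
C (first-col start): C('$')=0, C('6')=1, C('N')=2, C('R')=3, C('a')=4, C('o')=5, C('r')=7, C('t')=9
L[0]='N': occ=0, LF[0]=C('N')+0=2+0=2
L[1]='r': occ=0, LF[1]=C('r')+0=7+0=7
L[2]='R': occ=0, LF[2]=C('R')+0=3+0=3
L[3]='6': occ=0, LF[3]=C('6')+0=1+0=1
L[4]='t': occ=0, LF[4]=C('t')+0=9+0=9
L[5]='t': occ=1, LF[5]=C('t')+1=9+1=10
L[6]='r': occ=1, LF[6]=C('r')+1=7+1=8
L[7]='o': occ=0, LF[7]=C('o')+0=5+0=5
L[8]='$': occ=0, LF[8]=C('$')+0=0+0=0
L[9]='o': occ=1, LF[9]=C('o')+1=5+1=6
L[10]='a': occ=0, LF[10]=C('a')+0=4+0=4

Answer: 2 7 3 1 9 10 8 5 0 6 4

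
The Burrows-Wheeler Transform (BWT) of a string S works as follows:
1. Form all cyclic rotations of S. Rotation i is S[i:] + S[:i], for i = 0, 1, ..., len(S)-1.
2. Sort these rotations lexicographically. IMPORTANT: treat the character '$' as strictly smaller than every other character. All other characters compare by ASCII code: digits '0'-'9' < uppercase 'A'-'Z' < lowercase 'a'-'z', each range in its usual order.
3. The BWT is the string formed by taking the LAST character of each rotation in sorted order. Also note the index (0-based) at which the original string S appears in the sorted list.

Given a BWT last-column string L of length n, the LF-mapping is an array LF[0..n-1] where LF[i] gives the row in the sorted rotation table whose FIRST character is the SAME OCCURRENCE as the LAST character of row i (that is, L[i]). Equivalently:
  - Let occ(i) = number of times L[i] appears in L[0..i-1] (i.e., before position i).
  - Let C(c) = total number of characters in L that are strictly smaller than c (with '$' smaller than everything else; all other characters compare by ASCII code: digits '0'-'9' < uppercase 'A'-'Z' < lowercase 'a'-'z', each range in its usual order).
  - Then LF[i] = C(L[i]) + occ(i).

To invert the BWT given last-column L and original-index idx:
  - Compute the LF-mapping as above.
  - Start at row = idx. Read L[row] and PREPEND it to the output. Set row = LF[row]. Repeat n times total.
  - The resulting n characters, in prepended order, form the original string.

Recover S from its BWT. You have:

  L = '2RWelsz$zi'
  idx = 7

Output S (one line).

Answer: sizzleWR2$

Derivation:
LF mapping: 1 2 3 4 6 7 8 0 9 5
Walk LF starting at row 7, prepending L[row]:
  step 1: row=7, L[7]='$', prepend. Next row=LF[7]=0
  step 2: row=0, L[0]='2', prepend. Next row=LF[0]=1
  step 3: row=1, L[1]='R', prepend. Next row=LF[1]=2
  step 4: row=2, L[2]='W', prepend. Next row=LF[2]=3
  step 5: row=3, L[3]='e', prepend. Next row=LF[3]=4
  step 6: row=4, L[4]='l', prepend. Next row=LF[4]=6
  step 7: row=6, L[6]='z', prepend. Next row=LF[6]=8
  step 8: row=8, L[8]='z', prepend. Next row=LF[8]=9
  step 9: row=9, L[9]='i', prepend. Next row=LF[9]=5
  step 10: row=5, L[5]='s', prepend. Next row=LF[5]=7
Reversed output: sizzleWR2$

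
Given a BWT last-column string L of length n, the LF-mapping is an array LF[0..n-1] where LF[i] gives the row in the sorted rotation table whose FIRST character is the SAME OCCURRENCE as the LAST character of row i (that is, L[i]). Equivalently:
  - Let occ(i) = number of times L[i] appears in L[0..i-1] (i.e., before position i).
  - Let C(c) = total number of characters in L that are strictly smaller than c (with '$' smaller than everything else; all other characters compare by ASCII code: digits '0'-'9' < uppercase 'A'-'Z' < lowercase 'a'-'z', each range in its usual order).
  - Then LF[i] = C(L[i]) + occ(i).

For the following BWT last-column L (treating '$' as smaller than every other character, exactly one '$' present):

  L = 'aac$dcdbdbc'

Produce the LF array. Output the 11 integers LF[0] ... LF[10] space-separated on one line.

Char counts: '$':1, 'a':2, 'b':2, 'c':3, 'd':3
C (first-col start): C('$')=0, C('a')=1, C('b')=3, C('c')=5, C('d')=8
L[0]='a': occ=0, LF[0]=C('a')+0=1+0=1
L[1]='a': occ=1, LF[1]=C('a')+1=1+1=2
L[2]='c': occ=0, LF[2]=C('c')+0=5+0=5
L[3]='$': occ=0, LF[3]=C('$')+0=0+0=0
L[4]='d': occ=0, LF[4]=C('d')+0=8+0=8
L[5]='c': occ=1, LF[5]=C('c')+1=5+1=6
L[6]='d': occ=1, LF[6]=C('d')+1=8+1=9
L[7]='b': occ=0, LF[7]=C('b')+0=3+0=3
L[8]='d': occ=2, LF[8]=C('d')+2=8+2=10
L[9]='b': occ=1, LF[9]=C('b')+1=3+1=4
L[10]='c': occ=2, LF[10]=C('c')+2=5+2=7

Answer: 1 2 5 0 8 6 9 3 10 4 7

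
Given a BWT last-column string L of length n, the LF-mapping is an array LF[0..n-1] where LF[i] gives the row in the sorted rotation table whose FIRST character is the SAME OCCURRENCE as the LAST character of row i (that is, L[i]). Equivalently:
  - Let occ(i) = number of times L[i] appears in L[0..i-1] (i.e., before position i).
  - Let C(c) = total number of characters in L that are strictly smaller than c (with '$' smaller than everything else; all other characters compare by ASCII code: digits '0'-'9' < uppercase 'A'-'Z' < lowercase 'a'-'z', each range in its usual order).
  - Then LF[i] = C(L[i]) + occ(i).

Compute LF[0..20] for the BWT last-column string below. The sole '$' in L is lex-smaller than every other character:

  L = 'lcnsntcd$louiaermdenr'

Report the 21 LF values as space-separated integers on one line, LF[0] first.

Answer: 9 2 12 18 13 19 3 4 0 10 15 20 8 1 6 16 11 5 7 14 17

Derivation:
Char counts: '$':1, 'a':1, 'c':2, 'd':2, 'e':2, 'i':1, 'l':2, 'm':1, 'n':3, 'o':1, 'r':2, 's':1, 't':1, 'u':1
C (first-col start): C('$')=0, C('a')=1, C('c')=2, C('d')=4, C('e')=6, C('i')=8, C('l')=9, C('m')=11, C('n')=12, C('o')=15, C('r')=16, C('s')=18, C('t')=19, C('u')=20
L[0]='l': occ=0, LF[0]=C('l')+0=9+0=9
L[1]='c': occ=0, LF[1]=C('c')+0=2+0=2
L[2]='n': occ=0, LF[2]=C('n')+0=12+0=12
L[3]='s': occ=0, LF[3]=C('s')+0=18+0=18
L[4]='n': occ=1, LF[4]=C('n')+1=12+1=13
L[5]='t': occ=0, LF[5]=C('t')+0=19+0=19
L[6]='c': occ=1, LF[6]=C('c')+1=2+1=3
L[7]='d': occ=0, LF[7]=C('d')+0=4+0=4
L[8]='$': occ=0, LF[8]=C('$')+0=0+0=0
L[9]='l': occ=1, LF[9]=C('l')+1=9+1=10
L[10]='o': occ=0, LF[10]=C('o')+0=15+0=15
L[11]='u': occ=0, LF[11]=C('u')+0=20+0=20
L[12]='i': occ=0, LF[12]=C('i')+0=8+0=8
L[13]='a': occ=0, LF[13]=C('a')+0=1+0=1
L[14]='e': occ=0, LF[14]=C('e')+0=6+0=6
L[15]='r': occ=0, LF[15]=C('r')+0=16+0=16
L[16]='m': occ=0, LF[16]=C('m')+0=11+0=11
L[17]='d': occ=1, LF[17]=C('d')+1=4+1=5
L[18]='e': occ=1, LF[18]=C('e')+1=6+1=7
L[19]='n': occ=2, LF[19]=C('n')+2=12+2=14
L[20]='r': occ=1, LF[20]=C('r')+1=16+1=17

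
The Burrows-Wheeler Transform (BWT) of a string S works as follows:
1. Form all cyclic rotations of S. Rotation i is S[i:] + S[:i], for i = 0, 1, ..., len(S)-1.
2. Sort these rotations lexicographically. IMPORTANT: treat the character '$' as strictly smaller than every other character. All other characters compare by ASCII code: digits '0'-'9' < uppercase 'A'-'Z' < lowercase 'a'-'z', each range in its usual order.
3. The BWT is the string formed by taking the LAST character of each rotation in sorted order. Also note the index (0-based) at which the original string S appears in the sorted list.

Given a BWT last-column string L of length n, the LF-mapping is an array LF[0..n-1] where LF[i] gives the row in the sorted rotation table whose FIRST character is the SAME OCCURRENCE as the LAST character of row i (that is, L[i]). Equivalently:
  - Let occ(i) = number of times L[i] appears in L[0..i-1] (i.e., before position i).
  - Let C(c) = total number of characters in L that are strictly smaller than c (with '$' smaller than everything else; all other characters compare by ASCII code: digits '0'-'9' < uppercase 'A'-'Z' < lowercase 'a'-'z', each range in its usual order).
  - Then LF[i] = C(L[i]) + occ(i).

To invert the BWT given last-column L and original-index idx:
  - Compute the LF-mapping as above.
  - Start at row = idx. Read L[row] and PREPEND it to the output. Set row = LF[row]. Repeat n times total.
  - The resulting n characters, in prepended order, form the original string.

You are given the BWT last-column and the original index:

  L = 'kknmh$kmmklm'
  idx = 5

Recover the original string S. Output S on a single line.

Answer: kmmmkhklmnk$

Derivation:
LF mapping: 2 3 11 7 1 0 4 8 9 5 6 10
Walk LF starting at row 5, prepending L[row]:
  step 1: row=5, L[5]='$', prepend. Next row=LF[5]=0
  step 2: row=0, L[0]='k', prepend. Next row=LF[0]=2
  step 3: row=2, L[2]='n', prepend. Next row=LF[2]=11
  step 4: row=11, L[11]='m', prepend. Next row=LF[11]=10
  step 5: row=10, L[10]='l', prepend. Next row=LF[10]=6
  step 6: row=6, L[6]='k', prepend. Next row=LF[6]=4
  step 7: row=4, L[4]='h', prepend. Next row=LF[4]=1
  step 8: row=1, L[1]='k', prepend. Next row=LF[1]=3
  step 9: row=3, L[3]='m', prepend. Next row=LF[3]=7
  step 10: row=7, L[7]='m', prepend. Next row=LF[7]=8
  step 11: row=8, L[8]='m', prepend. Next row=LF[8]=9
  step 12: row=9, L[9]='k', prepend. Next row=LF[9]=5
Reversed output: kmmmkhklmnk$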